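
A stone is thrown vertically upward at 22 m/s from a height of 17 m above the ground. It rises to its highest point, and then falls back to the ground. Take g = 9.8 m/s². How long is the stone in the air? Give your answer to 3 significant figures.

Phase 1 (rising): v₀ = 22.0 m/s, a = -9.8 m/s².
v = v₀ + at → t = (0 − 22.0) / -9.8 = 2.24 s
v² = v₀² + 2aΔx → Δx = (0² − 22.0²)/(2·-9.8) = 24.7 m

Phase 2 (falling): v₀ = 0 m/s, a = -9.8 m/s².
Falls 41.7 m from rest: t = √(2·41.7/9.8) = 2.92 s; v = g·t = 28.6 m/s.
Total time = 2.24 + 2.92 = 5.16 s

5.16 s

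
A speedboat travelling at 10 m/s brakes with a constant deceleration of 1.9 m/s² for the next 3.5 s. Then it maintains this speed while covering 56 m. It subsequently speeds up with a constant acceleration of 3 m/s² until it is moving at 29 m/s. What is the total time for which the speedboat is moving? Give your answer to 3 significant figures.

Phase 1 (decelerating): v₀ = 10.0 m/s, a = -1.9 m/s².
v = v₀ + at = 10.0 + (-1.9)(3.5) = 3.35 m/s
Δx = v₀t + ½at² = 10.0·3.5 + 0.5·-1.9·3.5² = 23.4 m

Phase 2 (constant speed): v₀ = 3.35 m/s, a = 0 m/s².
Constant speed: t = d/v = 56/3.35 = 16.7 s

Phase 3 (accelerating): v₀ = 3.35 m/s, a = 3 m/s².
v = v₀ + at → t = (29 − 3.35) / 3 = 8.55 s
v² = v₀² + 2aΔx → Δx = (29² − 3.35²)/(2·3) = 138 m
Total time = 3.50 + 16.7 + 8.55 = 28.8 s

28.8 s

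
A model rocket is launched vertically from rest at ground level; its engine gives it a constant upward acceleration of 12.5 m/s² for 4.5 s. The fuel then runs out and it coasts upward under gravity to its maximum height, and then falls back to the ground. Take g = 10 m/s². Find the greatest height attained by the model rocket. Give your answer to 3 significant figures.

Phase 1 (powered ascent): v₀ = 0 m/s, a = 12.5 m/s².
v = v₀ + at = 0 + (12.5)(4.5) = 56.2 m/s
Δx = v₀t + ½at² = 0·4.5 + 0.5·12.5·4.5² = 127 m

Phase 2 (coasting upward): v₀ = 56.2 m/s, a = -10 m/s².
v = v₀ + at → t = (0 − 56.2) / -10 = 5.62 s
v² = v₀² + 2aΔx → Δx = (0² − 56.2²)/(2·-10) = 158 m
Maximum height = 127 + 158 = 285 m

285 m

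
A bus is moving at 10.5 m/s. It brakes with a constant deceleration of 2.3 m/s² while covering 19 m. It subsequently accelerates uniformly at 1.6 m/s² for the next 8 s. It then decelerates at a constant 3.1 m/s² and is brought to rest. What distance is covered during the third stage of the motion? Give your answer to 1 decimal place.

49.8 m

Phase 1 (decelerating): v₀ = 10.5 m/s, a = -2.3 m/s².
v² = v₀² + 2aΔx = 10.5² + 2·-2.3·19 = 22.9 → v = 4.78 m/s
t = (v − v₀)/a = (4.78 − 10.5)/-2.3 = 2.49 s

Phase 2 (accelerating): v₀ = 4.78 m/s, a = 1.6 m/s².
v = v₀ + at = 4.78 + (1.6)(8) = 17.6 m/s
Δx = v₀t + ½at² = 4.78·8 + 0.5·1.6·8² = 89.4 m

Phase 3 (decelerating): v₀ = 17.6 m/s, a = -3.1 m/s².
v = v₀ + at → t = (0 − 17.6) / -3.1 = 5.67 s
v² = v₀² + 2aΔx → Δx = (0² − 17.6²)/(2·-3.1) = 49.8 m
Distance in phase 3 = 49.8 m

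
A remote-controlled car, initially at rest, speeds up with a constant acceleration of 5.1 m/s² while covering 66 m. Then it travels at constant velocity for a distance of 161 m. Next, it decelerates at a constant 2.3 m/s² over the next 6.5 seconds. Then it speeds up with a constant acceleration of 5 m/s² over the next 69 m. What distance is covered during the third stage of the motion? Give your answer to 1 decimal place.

Phase 1 (accelerating): v₀ = 0 m/s, a = 5.1 m/s².
v² = v₀² + 2aΔx = 0² + 2·5.1·66 = 673 → v = 25.9 m/s
t = (v − v₀)/a = (25.9 − 0)/5.1 = 5.09 s

Phase 2 (constant speed): v₀ = 25.9 m/s, a = 0 m/s².
Constant speed: t = d/v = 161/25.9 = 6.21 s

Phase 3 (decelerating): v₀ = 25.9 m/s, a = -2.3 m/s².
v = v₀ + at = 25.9 + (-2.3)(6.5) = 11.0 m/s
Δx = v₀t + ½at² = 25.9·6.5 + 0.5·-2.3·6.5² = 120 m
Distance in phase 3 = 120 m

120.1 m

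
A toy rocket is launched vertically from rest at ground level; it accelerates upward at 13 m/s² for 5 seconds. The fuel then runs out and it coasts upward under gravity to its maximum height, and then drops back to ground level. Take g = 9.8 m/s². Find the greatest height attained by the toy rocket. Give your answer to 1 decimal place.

Phase 1 (powered ascent): v₀ = 0 m/s, a = 13 m/s².
v = v₀ + at = 0 + (13)(5) = 65.0 m/s
Δx = v₀t + ½at² = 0·5 + 0.5·13·5² = 162 m

Phase 2 (coasting upward): v₀ = 65.0 m/s, a = -9.8 m/s².
v = v₀ + at → t = (0 − 65.0) / -9.8 = 6.63 s
v² = v₀² + 2aΔx → Δx = (0² − 65.0²)/(2·-9.8) = 216 m
Maximum height = 162 + 216 = 378 m

378.1 m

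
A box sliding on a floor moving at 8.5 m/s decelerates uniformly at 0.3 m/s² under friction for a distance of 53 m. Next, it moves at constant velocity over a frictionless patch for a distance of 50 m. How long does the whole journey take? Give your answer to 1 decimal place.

15.0 s

Phase 1 (decelerating): v₀ = 8.50 m/s, a = -0.3 m/s².
v² = v₀² + 2aΔx = 8.50² + 2·-0.3·53 = 40.5 → v = 6.36 m/s
t = (v − v₀)/a = (6.36 − 8.50)/-0.3 = 7.13 s

Phase 2 (constant speed): v₀ = 6.36 m/s, a = 0 m/s².
Constant speed: t = d/v = 50/6.36 = 7.86 s
Total time = 7.13 + 7.86 = 15.0 s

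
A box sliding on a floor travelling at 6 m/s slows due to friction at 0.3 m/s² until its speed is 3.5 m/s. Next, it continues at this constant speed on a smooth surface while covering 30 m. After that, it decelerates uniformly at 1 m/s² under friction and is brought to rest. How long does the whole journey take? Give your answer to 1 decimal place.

Phase 1 (decelerating): v₀ = 6.00 m/s, a = -0.3 m/s².
v = v₀ + at → t = (3.5 − 6.00) / -0.3 = 8.33 s
v² = v₀² + 2aΔx → Δx = (3.5² − 6.00²)/(2·-0.3) = 39.6 m

Phase 2 (constant speed): v₀ = 3.50 m/s, a = 0 m/s².
Constant speed: t = d/v = 30/3.50 = 8.57 s

Phase 3 (decelerating): v₀ = 3.50 m/s, a = -1 m/s².
v = v₀ + at → t = (0 − 3.50) / -1 = 3.50 s
v² = v₀² + 2aΔx → Δx = (0² − 3.50²)/(2·-1) = 6.12 m
Total time = 8.33 + 8.57 + 3.50 = 20.4 s

20.4 s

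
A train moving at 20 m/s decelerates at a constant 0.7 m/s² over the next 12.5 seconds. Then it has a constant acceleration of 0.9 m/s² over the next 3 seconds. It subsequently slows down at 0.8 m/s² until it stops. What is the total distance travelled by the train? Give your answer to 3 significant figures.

Phase 1 (decelerating): v₀ = 20.0 m/s, a = -0.7 m/s².
v = v₀ + at = 20.0 + (-0.7)(12.5) = 11.2 m/s
Δx = v₀t + ½at² = 20.0·12.5 + 0.5·-0.7·12.5² = 195 m

Phase 2 (accelerating): v₀ = 11.2 m/s, a = 0.9 m/s².
v = v₀ + at = 11.2 + (0.9)(3) = 13.9 m/s
Δx = v₀t + ½at² = 11.2·3 + 0.5·0.9·3² = 37.8 m

Phase 3 (decelerating): v₀ = 13.9 m/s, a = -0.8 m/s².
v = v₀ + at → t = (0 − 13.9) / -0.8 = 17.4 s
v² = v₀² + 2aΔx → Δx = (0² − 13.9²)/(2·-0.8) = 122 m
Total distance = 195 + 37.8 + 122 = 355 m

355 m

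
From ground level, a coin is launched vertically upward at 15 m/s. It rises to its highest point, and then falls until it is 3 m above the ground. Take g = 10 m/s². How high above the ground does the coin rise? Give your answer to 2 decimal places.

11.25 m

Phase 1 (rising): v₀ = 15.0 m/s, a = -10 m/s².
v = v₀ + at → t = (0 − 15.0) / -10 = 1.50 s
v² = v₀² + 2aΔx → Δx = (0² − 15.0²)/(2·-10) = 11.2 m
Maximum height = 11.2 m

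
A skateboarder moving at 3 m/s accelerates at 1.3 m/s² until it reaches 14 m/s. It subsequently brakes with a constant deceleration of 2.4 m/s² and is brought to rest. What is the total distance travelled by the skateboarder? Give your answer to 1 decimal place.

112.8 m

Phase 1 (accelerating): v₀ = 3.00 m/s, a = 1.3 m/s².
v = v₀ + at → t = (14 − 3.00) / 1.3 = 8.46 s
v² = v₀² + 2aΔx → Δx = (14² − 3.00²)/(2·1.3) = 71.9 m

Phase 2 (decelerating): v₀ = 14.0 m/s, a = -2.4 m/s².
v = v₀ + at → t = (0 − 14.0) / -2.4 = 5.83 s
v² = v₀² + 2aΔx → Δx = (0² − 14.0²)/(2·-2.4) = 40.8 m
Total distance = 71.9 + 40.8 = 113 m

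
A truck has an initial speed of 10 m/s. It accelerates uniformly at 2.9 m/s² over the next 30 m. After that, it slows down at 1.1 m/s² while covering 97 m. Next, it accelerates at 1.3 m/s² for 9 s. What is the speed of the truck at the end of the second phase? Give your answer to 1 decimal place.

Phase 1 (accelerating): v₀ = 10.0 m/s, a = 2.9 m/s².
v² = v₀² + 2aΔx = 10.0² + 2·2.9·30 = 274 → v = 16.6 m/s
t = (v − v₀)/a = (16.6 − 10.0)/2.9 = 2.26 s

Phase 2 (decelerating): v₀ = 16.6 m/s, a = -1.1 m/s².
v² = v₀² + 2aΔx = 16.6² + 2·-1.1·97 = 60.6 → v = 7.78 m/s
t = (v − v₀)/a = (7.78 − 16.6)/-1.1 = 7.97 s
Speed at end of phase 2 = 7.78 m/s

7.8 m/s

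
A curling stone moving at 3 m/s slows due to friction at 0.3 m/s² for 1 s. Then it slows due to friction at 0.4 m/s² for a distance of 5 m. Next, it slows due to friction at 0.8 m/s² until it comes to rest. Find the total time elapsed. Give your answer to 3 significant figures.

5.48 s

Phase 1 (decelerating): v₀ = 3.00 m/s, a = -0.3 m/s².
v = v₀ + at = 3.00 + (-0.3)(1) = 2.70 m/s
Δx = v₀t + ½at² = 3.00·1 + 0.5·-0.3·1² = 2.85 m

Phase 2 (decelerating): v₀ = 2.70 m/s, a = -0.4 m/s².
v² = v₀² + 2aΔx = 2.70² + 2·-0.4·5 = 3.29 → v = 1.81 m/s
t = (v − v₀)/a = (1.81 − 2.70)/-0.4 = 2.22 s

Phase 3 (decelerating): v₀ = 1.81 m/s, a = -0.8 m/s².
v = v₀ + at → t = (0 − 1.81) / -0.8 = 2.27 s
v² = v₀² + 2aΔx → Δx = (0² − 1.81²)/(2·-0.8) = 2.06 m
Total time = 1.00 + 2.22 + 2.27 = 5.48 s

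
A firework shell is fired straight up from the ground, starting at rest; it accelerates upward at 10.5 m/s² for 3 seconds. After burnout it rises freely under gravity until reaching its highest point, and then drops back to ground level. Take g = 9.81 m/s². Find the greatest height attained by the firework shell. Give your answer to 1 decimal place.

Phase 1 (powered ascent): v₀ = 0 m/s, a = 10.5 m/s².
v = v₀ + at = 0 + (10.5)(3) = 31.5 m/s
Δx = v₀t + ½at² = 0·3 + 0.5·10.5·3² = 47.2 m

Phase 2 (coasting upward): v₀ = 31.5 m/s, a = -9.81 m/s².
v = v₀ + at → t = (0 − 31.5) / -9.81 = 3.21 s
v² = v₀² + 2aΔx → Δx = (0² − 31.5²)/(2·-9.81) = 50.6 m
Maximum height = 47.2 + 50.6 = 97.8 m

97.8 m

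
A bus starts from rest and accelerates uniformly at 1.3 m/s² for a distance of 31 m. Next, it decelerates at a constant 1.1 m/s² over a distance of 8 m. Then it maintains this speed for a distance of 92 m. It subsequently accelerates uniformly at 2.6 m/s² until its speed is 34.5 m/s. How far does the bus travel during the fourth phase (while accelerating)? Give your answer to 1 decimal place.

216.8 m

Phase 1 (accelerating): v₀ = 0 m/s, a = 1.3 m/s².
v² = v₀² + 2aΔx = 0² + 2·1.3·31 = 80.6 → v = 8.98 m/s
t = (v − v₀)/a = (8.98 − 0)/1.3 = 6.91 s

Phase 2 (decelerating): v₀ = 8.98 m/s, a = -1.1 m/s².
v² = v₀² + 2aΔx = 8.98² + 2·-1.1·8 = 63.0 → v = 7.94 m/s
t = (v − v₀)/a = (7.94 − 8.98)/-1.1 = 0.946 s

Phase 3 (constant speed): v₀ = 7.94 m/s, a = 0 m/s².
Constant speed: t = d/v = 92/7.94 = 11.6 s

Phase 4 (accelerating): v₀ = 7.94 m/s, a = 2.6 m/s².
v = v₀ + at → t = (34.5 − 7.94) / 2.6 = 10.2 s
v² = v₀² + 2aΔx → Δx = (34.5² − 7.94²)/(2·2.6) = 217 m
Distance in phase 4 = 217 m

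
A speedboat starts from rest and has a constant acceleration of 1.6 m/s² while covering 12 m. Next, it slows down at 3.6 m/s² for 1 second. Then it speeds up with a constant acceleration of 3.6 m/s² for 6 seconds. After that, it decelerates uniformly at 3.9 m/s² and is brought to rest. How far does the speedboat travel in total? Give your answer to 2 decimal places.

Phase 1 (accelerating): v₀ = 0 m/s, a = 1.6 m/s².
v² = v₀² + 2aΔx = 0² + 2·1.6·12 = 38.4 → v = 6.20 m/s
t = (v − v₀)/a = (6.20 − 0)/1.6 = 3.87 s

Phase 2 (decelerating): v₀ = 6.20 m/s, a = -3.6 m/s².
v = v₀ + at = 6.20 + (-3.6)(1) = 2.60 m/s
Δx = v₀t + ½at² = 6.20·1 + 0.5·-3.6·1² = 4.40 m

Phase 3 (accelerating): v₀ = 2.60 m/s, a = 3.6 m/s².
v = v₀ + at = 2.60 + (3.6)(6) = 24.2 m/s
Δx = v₀t + ½at² = 2.60·6 + 0.5·3.6·6² = 80.4 m

Phase 4 (decelerating): v₀ = 24.2 m/s, a = -3.9 m/s².
v = v₀ + at → t = (0 − 24.2) / -3.9 = 6.20 s
v² = v₀² + 2aΔx → Δx = (0² − 24.2²)/(2·-3.9) = 75.1 m
Total distance = 12.0 + 4.40 + 80.4 + 75.1 = 172 m

171.84 m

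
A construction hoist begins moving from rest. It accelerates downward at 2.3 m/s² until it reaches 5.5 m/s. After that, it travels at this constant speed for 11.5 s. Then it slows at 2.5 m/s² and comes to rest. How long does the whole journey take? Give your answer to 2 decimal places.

Phase 1 (accelerating): v₀ = 0 m/s, a = 2.3 m/s².
v = v₀ + at → t = (5.5 − 0) / 2.3 = 2.39 s
v² = v₀² + 2aΔx → Δx = (5.5² − 0²)/(2·2.3) = 6.58 m

Phase 2 (constant speed): v₀ = 5.50 m/s, a = 0 m/s².
v = v₀ + at = 5.50 + (0)(11.5) = 5.50 m/s
Δx = v₀t + ½at² = 5.50·11.5 + 0.5·0·11.5² = 63.2 m

Phase 3 (decelerating): v₀ = 5.50 m/s, a = -2.5 m/s².
v = v₀ + at → t = (0 − 5.50) / -2.5 = 2.20 s
v² = v₀² + 2aΔx → Δx = (0² − 5.50²)/(2·-2.5) = 6.05 m
Total time = 2.39 + 11.5 + 2.20 = 16.1 s

16.09 s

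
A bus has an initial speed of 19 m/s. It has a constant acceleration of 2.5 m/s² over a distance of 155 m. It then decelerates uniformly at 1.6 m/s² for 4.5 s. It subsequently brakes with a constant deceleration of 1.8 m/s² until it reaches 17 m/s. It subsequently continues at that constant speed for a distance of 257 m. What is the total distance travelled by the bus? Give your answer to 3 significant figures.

Phase 1 (accelerating): v₀ = 19.0 m/s, a = 2.5 m/s².
v² = v₀² + 2aΔx = 19.0² + 2·2.5·155 = 1140 → v = 33.7 m/s
t = (v − v₀)/a = (33.7 − 19.0)/2.5 = 5.88 s

Phase 2 (decelerating): v₀ = 33.7 m/s, a = -1.6 m/s².
v = v₀ + at = 33.7 + (-1.6)(4.5) = 26.5 m/s
Δx = v₀t + ½at² = 33.7·4.5 + 0.5·-1.6·4.5² = 135 m

Phase 3 (decelerating): v₀ = 26.5 m/s, a = -1.8 m/s².
v = v₀ + at → t = (17 − 26.5) / -1.8 = 5.28 s
v² = v₀² + 2aΔx → Δx = (17² − 26.5²)/(2·-1.8) = 115 m

Phase 4 (constant speed): v₀ = 17.0 m/s, a = 0 m/s².
Constant speed: t = d/v = 257/17.0 = 15.1 s
Total distance = 155 + 135 + 115 + 257 = 662 m

662 m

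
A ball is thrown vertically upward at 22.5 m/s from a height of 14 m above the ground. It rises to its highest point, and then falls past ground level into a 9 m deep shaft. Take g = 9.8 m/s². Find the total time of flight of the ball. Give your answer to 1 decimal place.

Phase 1 (rising): v₀ = 22.5 m/s, a = -9.8 m/s².
v = v₀ + at → t = (0 − 22.5) / -9.8 = 2.30 s
v² = v₀² + 2aΔx → Δx = (0² − 22.5²)/(2·-9.8) = 25.8 m

Phase 2 (falling): v₀ = 0 m/s, a = -9.8 m/s².
Falls 48.8 m from rest: t = √(2·48.8/9.8) = 3.16 s; v = g·t = 30.9 m/s.
Total time = 2.30 + 3.16 = 5.45 s

5.5 s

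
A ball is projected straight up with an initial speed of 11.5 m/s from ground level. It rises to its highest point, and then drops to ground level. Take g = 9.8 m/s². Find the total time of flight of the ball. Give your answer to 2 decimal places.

Phase 1 (rising): v₀ = 11.5 m/s, a = -9.8 m/s².
v = v₀ + at → t = (0 − 11.5) / -9.8 = 1.17 s
v² = v₀² + 2aΔx → Δx = (0² − 11.5²)/(2·-9.8) = 6.75 m

Phase 2 (falling): v₀ = 0 m/s, a = -9.8 m/s².
Falls 6.75 m from rest: t = √(2·6.75/9.8) = 1.17 s; v = g·t = 11.5 m/s.
Total time = 1.17 + 1.17 = 2.35 s

2.35 s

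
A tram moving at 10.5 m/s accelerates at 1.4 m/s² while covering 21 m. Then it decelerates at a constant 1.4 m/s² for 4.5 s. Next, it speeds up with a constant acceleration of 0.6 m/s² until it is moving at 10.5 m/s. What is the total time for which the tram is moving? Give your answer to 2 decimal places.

12.62 s

Phase 1 (accelerating): v₀ = 10.5 m/s, a = 1.4 m/s².
v² = v₀² + 2aΔx = 10.5² + 2·1.4·21 = 169 → v = 13.0 m/s
t = (v − v₀)/a = (13.0 − 10.5)/1.4 = 1.79 s

Phase 2 (decelerating): v₀ = 13.0 m/s, a = -1.4 m/s².
v = v₀ + at = 13.0 + (-1.4)(4.5) = 6.70 m/s
Δx = v₀t + ½at² = 13.0·4.5 + 0.5·-1.4·4.5² = 44.3 m

Phase 3 (accelerating): v₀ = 6.70 m/s, a = 0.6 m/s².
v = v₀ + at → t = (10.5 − 6.70) / 0.6 = 6.33 s
v² = v₀² + 2aΔx → Δx = (10.5² − 6.70²)/(2·0.6) = 54.4 m
Total time = 1.79 + 4.50 + 6.33 = 12.6 s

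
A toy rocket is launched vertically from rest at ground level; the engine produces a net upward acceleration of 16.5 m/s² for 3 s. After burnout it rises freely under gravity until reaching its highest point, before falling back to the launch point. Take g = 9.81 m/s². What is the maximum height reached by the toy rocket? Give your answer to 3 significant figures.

199 m

Phase 1 (powered ascent): v₀ = 0 m/s, a = 16.5 m/s².
v = v₀ + at = 0 + (16.5)(3) = 49.5 m/s
Δx = v₀t + ½at² = 0·3 + 0.5·16.5·3² = 74.2 m

Phase 2 (coasting upward): v₀ = 49.5 m/s, a = -9.81 m/s².
v = v₀ + at → t = (0 − 49.5) / -9.81 = 5.05 s
v² = v₀² + 2aΔx → Δx = (0² − 49.5²)/(2·-9.81) = 125 m
Maximum height = 74.2 + 125 = 199 m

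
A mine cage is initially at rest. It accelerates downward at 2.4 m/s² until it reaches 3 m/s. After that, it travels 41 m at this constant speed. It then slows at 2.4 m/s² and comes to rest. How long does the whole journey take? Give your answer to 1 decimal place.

Phase 1 (accelerating): v₀ = 0 m/s, a = 2.4 m/s².
v = v₀ + at → t = (3 − 0) / 2.4 = 1.25 s
v² = v₀² + 2aΔx → Δx = (3² − 0²)/(2·2.4) = 1.88 m

Phase 2 (constant speed): v₀ = 3.00 m/s, a = 0 m/s².
Constant speed: t = d/v = 41/3.00 = 13.7 s

Phase 3 (decelerating): v₀ = 3.00 m/s, a = -2.4 m/s².
v = v₀ + at → t = (0 − 3.00) / -2.4 = 1.25 s
v² = v₀² + 2aΔx → Δx = (0² − 3.00²)/(2·-2.4) = 1.88 m
Total time = 1.25 + 13.7 + 1.25 = 16.2 s

16.2 s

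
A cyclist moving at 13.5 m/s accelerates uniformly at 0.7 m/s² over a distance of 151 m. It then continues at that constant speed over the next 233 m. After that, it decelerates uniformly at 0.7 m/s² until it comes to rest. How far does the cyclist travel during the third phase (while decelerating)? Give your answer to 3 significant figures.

281 m

Phase 1 (accelerating): v₀ = 13.5 m/s, a = 0.7 m/s².
v² = v₀² + 2aΔx = 13.5² + 2·0.7·151 = 394 → v = 19.8 m/s
t = (v − v₀)/a = (19.8 − 13.5)/0.7 = 9.06 s

Phase 2 (constant speed): v₀ = 19.8 m/s, a = 0 m/s².
Constant speed: t = d/v = 233/19.8 = 11.7 s

Phase 3 (decelerating): v₀ = 19.8 m/s, a = -0.7 m/s².
v = v₀ + at → t = (0 − 19.8) / -0.7 = 28.3 s
v² = v₀² + 2aΔx → Δx = (0² − 19.8²)/(2·-0.7) = 281 m
Distance in phase 3 = 281 m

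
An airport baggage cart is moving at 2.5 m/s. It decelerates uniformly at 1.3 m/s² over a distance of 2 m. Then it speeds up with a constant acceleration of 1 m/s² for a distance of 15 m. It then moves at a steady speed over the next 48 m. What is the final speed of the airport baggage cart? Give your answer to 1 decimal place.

5.6 m/s

Phase 1 (decelerating): v₀ = 2.50 m/s, a = -1.3 m/s².
v² = v₀² + 2aΔx = 2.50² + 2·-1.3·2 = 1.05 → v = 1.02 m/s
t = (v − v₀)/a = (1.02 − 2.50)/-1.3 = 1.13 s

Phase 2 (accelerating): v₀ = 1.02 m/s, a = 1 m/s².
v² = v₀² + 2aΔx = 1.02² + 2·1·15 = 31.1 → v = 5.57 m/s
t = (v − v₀)/a = (5.57 − 1.02)/1 = 4.55 s

Phase 3 (constant speed): v₀ = 5.57 m/s, a = 0 m/s².
Constant speed: t = d/v = 48/5.57 = 8.61 s
Final speed = 5.57 m/s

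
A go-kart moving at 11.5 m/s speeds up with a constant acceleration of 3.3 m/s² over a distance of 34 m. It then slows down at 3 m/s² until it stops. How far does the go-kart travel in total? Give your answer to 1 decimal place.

Phase 1 (accelerating): v₀ = 11.5 m/s, a = 3.3 m/s².
v² = v₀² + 2aΔx = 11.5² + 2·3.3·34 = 357 → v = 18.9 m/s
t = (v − v₀)/a = (18.9 − 11.5)/3.3 = 2.24 s

Phase 2 (decelerating): v₀ = 18.9 m/s, a = -3 m/s².
v = v₀ + at → t = (0 − 18.9) / -3 = 6.30 s
v² = v₀² + 2aΔx → Δx = (0² − 18.9²)/(2·-3) = 59.4 m
Total distance = 34.0 + 59.4 = 93.4 m

93.4 m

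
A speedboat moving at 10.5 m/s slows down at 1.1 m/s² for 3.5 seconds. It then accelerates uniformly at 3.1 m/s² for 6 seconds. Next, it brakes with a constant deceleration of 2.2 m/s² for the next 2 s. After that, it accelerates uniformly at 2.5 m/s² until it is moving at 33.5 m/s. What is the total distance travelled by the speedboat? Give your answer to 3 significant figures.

309 m

Phase 1 (decelerating): v₀ = 10.5 m/s, a = -1.1 m/s².
v = v₀ + at = 10.5 + (-1.1)(3.5) = 6.65 m/s
Δx = v₀t + ½at² = 10.5·3.5 + 0.5·-1.1·3.5² = 30.0 m

Phase 2 (accelerating): v₀ = 6.65 m/s, a = 3.1 m/s².
v = v₀ + at = 6.65 + (3.1)(6) = 25.2 m/s
Δx = v₀t + ½at² = 6.65·6 + 0.5·3.1·6² = 95.7 m

Phase 3 (decelerating): v₀ = 25.2 m/s, a = -2.2 m/s².
v = v₀ + at = 25.2 + (-2.2)(2) = 20.9 m/s
Δx = v₀t + ½at² = 25.2·2 + 0.5·-2.2·2² = 46.1 m

Phase 4 (accelerating): v₀ = 20.9 m/s, a = 2.5 m/s².
v = v₀ + at → t = (33.5 − 20.9) / 2.5 = 5.06 s
v² = v₀² + 2aΔx → Δx = (33.5² − 20.9²)/(2·2.5) = 138 m
Total distance = 30.0 + 95.7 + 46.1 + 138 = 309 m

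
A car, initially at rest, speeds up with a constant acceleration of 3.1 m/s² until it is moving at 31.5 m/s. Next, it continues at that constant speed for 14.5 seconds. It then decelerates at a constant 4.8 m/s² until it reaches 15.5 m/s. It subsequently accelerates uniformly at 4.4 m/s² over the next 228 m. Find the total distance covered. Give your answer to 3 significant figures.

Phase 1 (accelerating): v₀ = 0 m/s, a = 3.1 m/s².
v = v₀ + at → t = (31.5 − 0) / 3.1 = 10.2 s
v² = v₀² + 2aΔx → Δx = (31.5² − 0²)/(2·3.1) = 160 m

Phase 2 (constant speed): v₀ = 31.5 m/s, a = 0 m/s².
v = v₀ + at = 31.5 + (0)(14.5) = 31.5 m/s
Δx = v₀t + ½at² = 31.5·14.5 + 0.5·0·14.5² = 457 m

Phase 3 (decelerating): v₀ = 31.5 m/s, a = -4.8 m/s².
v = v₀ + at → t = (15.5 − 31.5) / -4.8 = 3.33 s
v² = v₀² + 2aΔx → Δx = (15.5² − 31.5²)/(2·-4.8) = 78.3 m

Phase 4 (accelerating): v₀ = 15.5 m/s, a = 4.4 m/s².
v² = v₀² + 2aΔx = 15.5² + 2·4.4·228 = 2250 → v = 47.4 m/s
t = (v − v₀)/a = (47.4 − 15.5)/4.4 = 7.25 s
Total distance = 160 + 457 + 78.3 + 228 = 923 m

923 m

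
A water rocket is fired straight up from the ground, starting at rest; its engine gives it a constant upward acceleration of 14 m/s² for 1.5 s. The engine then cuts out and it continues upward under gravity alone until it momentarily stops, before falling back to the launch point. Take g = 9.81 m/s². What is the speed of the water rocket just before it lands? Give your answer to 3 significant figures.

27.4 m/s

Phase 1 (powered ascent): v₀ = 0 m/s, a = 14 m/s².
v = v₀ + at = 0 + (14)(1.5) = 21.0 m/s
Δx = v₀t + ½at² = 0·1.5 + 0.5·14·1.5² = 15.8 m

Phase 2 (coasting upward): v₀ = 21.0 m/s, a = -9.81 m/s².
v = v₀ + at → t = (0 − 21.0) / -9.81 = 2.14 s
v² = v₀² + 2aΔx → Δx = (0² − 21.0²)/(2·-9.81) = 22.5 m

Phase 3 (free fall): v₀ = 0 m/s, a = -9.81 m/s².
Falls 38.2 m from rest: t = √(2·38.2/9.81) = 2.79 s; v = g·t = 27.4 m/s.
Impact speed = 27.4 m/s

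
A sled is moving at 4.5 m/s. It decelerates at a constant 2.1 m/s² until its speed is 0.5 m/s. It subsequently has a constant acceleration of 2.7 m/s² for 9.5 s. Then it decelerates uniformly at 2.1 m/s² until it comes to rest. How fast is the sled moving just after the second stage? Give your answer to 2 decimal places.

26.15 m/s

Phase 1 (decelerating): v₀ = 4.50 m/s, a = -2.1 m/s².
v = v₀ + at → t = (0.5 − 4.50) / -2.1 = 1.90 s
v² = v₀² + 2aΔx → Δx = (0.5² − 4.50²)/(2·-2.1) = 4.76 m

Phase 2 (accelerating): v₀ = 0.500 m/s, a = 2.7 m/s².
v = v₀ + at = 0.500 + (2.7)(9.5) = 26.2 m/s
Δx = v₀t + ½at² = 0.500·9.5 + 0.5·2.7·9.5² = 127 m
Speed at end of phase 2 = 26.2 m/s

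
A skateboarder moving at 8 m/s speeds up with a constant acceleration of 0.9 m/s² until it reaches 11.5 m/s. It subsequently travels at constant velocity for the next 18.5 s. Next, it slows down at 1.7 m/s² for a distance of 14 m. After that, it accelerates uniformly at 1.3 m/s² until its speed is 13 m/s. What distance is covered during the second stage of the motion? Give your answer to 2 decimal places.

Phase 1 (accelerating): v₀ = 8.00 m/s, a = 0.9 m/s².
v = v₀ + at → t = (11.5 − 8.00) / 0.9 = 3.89 s
v² = v₀² + 2aΔx → Δx = (11.5² − 8.00²)/(2·0.9) = 37.9 m

Phase 2 (constant speed): v₀ = 11.5 m/s, a = 0 m/s².
v = v₀ + at = 11.5 + (0)(18.5) = 11.5 m/s
Δx = v₀t + ½at² = 11.5·18.5 + 0.5·0·18.5² = 213 m
Distance in phase 2 = 213 m

212.75 m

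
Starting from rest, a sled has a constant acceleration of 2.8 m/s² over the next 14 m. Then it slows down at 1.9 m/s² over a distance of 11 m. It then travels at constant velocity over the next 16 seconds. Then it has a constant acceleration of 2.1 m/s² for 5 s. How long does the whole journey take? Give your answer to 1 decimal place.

25.6 s

Phase 1 (accelerating): v₀ = 0 m/s, a = 2.8 m/s².
v² = v₀² + 2aΔx = 0² + 2·2.8·14 = 78.4 → v = 8.85 m/s
t = (v − v₀)/a = (8.85 − 0)/2.8 = 3.16 s

Phase 2 (decelerating): v₀ = 8.85 m/s, a = -1.9 m/s².
v² = v₀² + 2aΔx = 8.85² + 2·-1.9·11 = 36.6 → v = 6.05 m/s
t = (v − v₀)/a = (6.05 − 8.85)/-1.9 = 1.48 s

Phase 3 (constant speed): v₀ = 6.05 m/s, a = 0 m/s².
v = v₀ + at = 6.05 + (0)(16) = 6.05 m/s
Δx = v₀t + ½at² = 6.05·16 + 0.5·0·16² = 96.8 m

Phase 4 (accelerating): v₀ = 6.05 m/s, a = 2.1 m/s².
v = v₀ + at = 6.05 + (2.1)(5) = 16.5 m/s
Δx = v₀t + ½at² = 6.05·5 + 0.5·2.1·5² = 56.5 m
Total time = 3.16 + 1.48 + 16.0 + 5.00 = 25.6 s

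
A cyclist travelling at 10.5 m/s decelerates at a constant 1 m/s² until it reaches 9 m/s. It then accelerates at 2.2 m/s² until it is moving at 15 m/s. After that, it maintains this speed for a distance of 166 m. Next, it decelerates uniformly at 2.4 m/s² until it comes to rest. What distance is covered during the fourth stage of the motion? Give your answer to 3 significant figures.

Phase 1 (decelerating): v₀ = 10.5 m/s, a = -1 m/s².
v = v₀ + at → t = (9 − 10.5) / -1 = 1.50 s
v² = v₀² + 2aΔx → Δx = (9² − 10.5²)/(2·-1) = 14.6 m

Phase 2 (accelerating): v₀ = 9.00 m/s, a = 2.2 m/s².
v = v₀ + at → t = (15 − 9.00) / 2.2 = 2.73 s
v² = v₀² + 2aΔx → Δx = (15² − 9.00²)/(2·2.2) = 32.7 m

Phase 3 (constant speed): v₀ = 15.0 m/s, a = 0 m/s².
Constant speed: t = d/v = 166/15.0 = 11.1 s

Phase 4 (decelerating): v₀ = 15.0 m/s, a = -2.4 m/s².
v = v₀ + at → t = (0 − 15.0) / -2.4 = 6.25 s
v² = v₀² + 2aΔx → Δx = (0² − 15.0²)/(2·-2.4) = 46.9 m
Distance in phase 4 = 46.9 m

46.9 m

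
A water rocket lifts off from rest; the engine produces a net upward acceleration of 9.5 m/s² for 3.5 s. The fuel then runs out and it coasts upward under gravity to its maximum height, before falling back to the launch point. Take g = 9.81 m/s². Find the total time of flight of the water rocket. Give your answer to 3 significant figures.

11.7 s

Phase 1 (powered ascent): v₀ = 0 m/s, a = 9.5 m/s².
v = v₀ + at = 0 + (9.5)(3.5) = 33.2 m/s
Δx = v₀t + ½at² = 0·3.5 + 0.5·9.5·3.5² = 58.2 m

Phase 2 (coasting upward): v₀ = 33.2 m/s, a = -9.81 m/s².
v = v₀ + at → t = (0 − 33.2) / -9.81 = 3.39 s
v² = v₀² + 2aΔx → Δx = (0² − 33.2²)/(2·-9.81) = 56.3 m

Phase 3 (free fall): v₀ = 0 m/s, a = -9.81 m/s².
Falls 115 m from rest: t = √(2·115/9.81) = 4.83 s; v = g·t = 47.4 m/s.
Total time = 3.50 + 3.39 + 4.83 = 11.7 s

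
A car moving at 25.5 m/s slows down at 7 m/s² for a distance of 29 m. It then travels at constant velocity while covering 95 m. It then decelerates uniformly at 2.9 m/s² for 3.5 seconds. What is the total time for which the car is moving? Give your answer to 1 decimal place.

Phase 1 (decelerating): v₀ = 25.5 m/s, a = -7 m/s².
v² = v₀² + 2aΔx = 25.5² + 2·-7·29 = 244 → v = 15.6 m/s
t = (v − v₀)/a = (15.6 − 25.5)/-7 = 1.41 s

Phase 2 (constant speed): v₀ = 15.6 m/s, a = 0 m/s².
Constant speed: t = d/v = 95/15.6 = 6.08 s

Phase 3 (decelerating): v₀ = 15.6 m/s, a = -2.9 m/s².
v = v₀ + at = 15.6 + (-2.9)(3.5) = 5.48 m/s
Δx = v₀t + ½at² = 15.6·3.5 + 0.5·-2.9·3.5² = 36.9 m
Total time = 1.41 + 6.08 + 3.50 = 11.0 s

11.0 s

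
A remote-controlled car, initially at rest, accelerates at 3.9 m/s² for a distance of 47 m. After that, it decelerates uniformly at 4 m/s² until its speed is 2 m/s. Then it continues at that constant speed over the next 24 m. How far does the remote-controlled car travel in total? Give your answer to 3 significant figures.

116 m

Phase 1 (accelerating): v₀ = 0 m/s, a = 3.9 m/s².
v² = v₀² + 2aΔx = 0² + 2·3.9·47 = 367 → v = 19.1 m/s
t = (v − v₀)/a = (19.1 − 0)/3.9 = 4.91 s

Phase 2 (decelerating): v₀ = 19.1 m/s, a = -4 m/s².
v = v₀ + at → t = (2 − 19.1) / -4 = 4.29 s
v² = v₀² + 2aΔx → Δx = (2² − 19.1²)/(2·-4) = 45.3 m

Phase 3 (constant speed): v₀ = 2.00 m/s, a = 0 m/s².
Constant speed: t = d/v = 24/2.00 = 12.0 s
Total distance = 47.0 + 45.3 + 24.0 = 116 m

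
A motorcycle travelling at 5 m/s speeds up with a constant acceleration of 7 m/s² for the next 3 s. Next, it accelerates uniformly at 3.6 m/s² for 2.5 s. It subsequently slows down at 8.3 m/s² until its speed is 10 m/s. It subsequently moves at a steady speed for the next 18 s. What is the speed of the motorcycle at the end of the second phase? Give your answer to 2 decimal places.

35.00 m/s

Phase 1 (accelerating): v₀ = 5.00 m/s, a = 7 m/s².
v = v₀ + at = 5.00 + (7)(3) = 26.0 m/s
Δx = v₀t + ½at² = 5.00·3 + 0.5·7·3² = 46.5 m

Phase 2 (accelerating): v₀ = 26.0 m/s, a = 3.6 m/s².
v = v₀ + at = 26.0 + (3.6)(2.5) = 35.0 m/s
Δx = v₀t + ½at² = 26.0·2.5 + 0.5·3.6·2.5² = 76.2 m
Speed at end of phase 2 = 35.0 m/s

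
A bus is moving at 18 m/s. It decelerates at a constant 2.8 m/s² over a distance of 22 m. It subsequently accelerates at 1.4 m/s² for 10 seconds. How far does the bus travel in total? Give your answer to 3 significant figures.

Phase 1 (decelerating): v₀ = 18.0 m/s, a = -2.8 m/s².
v² = v₀² + 2aΔx = 18.0² + 2·-2.8·22 = 201 → v = 14.2 m/s
t = (v − v₀)/a = (14.2 − 18.0)/-2.8 = 1.37 s

Phase 2 (accelerating): v₀ = 14.2 m/s, a = 1.4 m/s².
v = v₀ + at = 14.2 + (1.4)(10) = 28.2 m/s
Δx = v₀t + ½at² = 14.2·10 + 0.5·1.4·10² = 212 m
Total distance = 22.0 + 212 = 234 m

234 m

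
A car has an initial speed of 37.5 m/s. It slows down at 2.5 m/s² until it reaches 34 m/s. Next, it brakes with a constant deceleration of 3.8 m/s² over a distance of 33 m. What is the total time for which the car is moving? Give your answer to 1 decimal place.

2.4 s

Phase 1 (decelerating): v₀ = 37.5 m/s, a = -2.5 m/s².
v = v₀ + at → t = (34 − 37.5) / -2.5 = 1.40 s
v² = v₀² + 2aΔx → Δx = (34² − 37.5²)/(2·-2.5) = 50.0 m

Phase 2 (decelerating): v₀ = 34.0 m/s, a = -3.8 m/s².
v² = v₀² + 2aΔx = 34.0² + 2·-3.8·33 = 905 → v = 30.1 m/s
t = (v − v₀)/a = (30.1 − 34.0)/-3.8 = 1.03 s
Total time = 1.40 + 1.03 = 2.43 s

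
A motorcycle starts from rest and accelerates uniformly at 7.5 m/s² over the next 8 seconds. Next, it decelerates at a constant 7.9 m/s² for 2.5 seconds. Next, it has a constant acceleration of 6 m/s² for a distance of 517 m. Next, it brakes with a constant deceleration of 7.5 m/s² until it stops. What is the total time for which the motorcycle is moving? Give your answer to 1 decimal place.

30.3 s

Phase 1 (accelerating): v₀ = 0 m/s, a = 7.5 m/s².
v = v₀ + at = 0 + (7.5)(8) = 60.0 m/s
Δx = v₀t + ½at² = 0·8 + 0.5·7.5·8² = 240 m

Phase 2 (decelerating): v₀ = 60.0 m/s, a = -7.9 m/s².
v = v₀ + at = 60.0 + (-7.9)(2.5) = 40.2 m/s
Δx = v₀t + ½at² = 60.0·2.5 + 0.5·-7.9·2.5² = 125 m

Phase 3 (accelerating): v₀ = 40.2 m/s, a = 6 m/s².
v² = v₀² + 2aΔx = 40.2² + 2·6·517 = 7820 → v = 88.5 m/s
t = (v − v₀)/a = (88.5 − 40.2)/6 = 8.03 s

Phase 4 (decelerating): v₀ = 88.5 m/s, a = -7.5 m/s².
v = v₀ + at → t = (0 − 88.5) / -7.5 = 11.8 s
v² = v₀² + 2aΔx → Δx = (0² − 88.5²)/(2·-7.5) = 522 m
Total time = 8.00 + 2.50 + 8.03 + 11.8 = 30.3 s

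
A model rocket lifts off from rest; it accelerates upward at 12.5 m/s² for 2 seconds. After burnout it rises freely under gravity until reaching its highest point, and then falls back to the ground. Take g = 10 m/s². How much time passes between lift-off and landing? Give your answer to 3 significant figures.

Phase 1 (powered ascent): v₀ = 0 m/s, a = 12.5 m/s².
v = v₀ + at = 0 + (12.5)(2) = 25.0 m/s
Δx = v₀t + ½at² = 0·2 + 0.5·12.5·2² = 25.0 m

Phase 2 (coasting upward): v₀ = 25.0 m/s, a = -10 m/s².
v = v₀ + at → t = (0 − 25.0) / -10 = 2.50 s
v² = v₀² + 2aΔx → Δx = (0² − 25.0²)/(2·-10) = 31.2 m

Phase 3 (free fall): v₀ = 0 m/s, a = -10 m/s².
Falls 56.2 m from rest: t = √(2·56.2/10) = 3.35 s; v = g·t = 33.5 m/s.
Total time = 2.00 + 2.50 + 3.35 = 7.85 s

7.85 s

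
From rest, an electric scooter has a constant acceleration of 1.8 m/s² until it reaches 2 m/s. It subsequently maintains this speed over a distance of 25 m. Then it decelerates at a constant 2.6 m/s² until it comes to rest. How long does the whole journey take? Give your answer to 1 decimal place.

14.4 s

Phase 1 (accelerating): v₀ = 0 m/s, a = 1.8 m/s².
v = v₀ + at → t = (2 − 0) / 1.8 = 1.11 s
v² = v₀² + 2aΔx → Δx = (2² − 0²)/(2·1.8) = 1.11 m

Phase 2 (constant speed): v₀ = 2.00 m/s, a = 0 m/s².
Constant speed: t = d/v = 25/2.00 = 12.5 s

Phase 3 (decelerating): v₀ = 2.00 m/s, a = -2.6 m/s².
v = v₀ + at → t = (0 − 2.00) / -2.6 = 0.769 s
v² = v₀² + 2aΔx → Δx = (0² − 2.00²)/(2·-2.6) = 0.769 m
Total time = 1.11 + 12.5 + 0.769 = 14.4 s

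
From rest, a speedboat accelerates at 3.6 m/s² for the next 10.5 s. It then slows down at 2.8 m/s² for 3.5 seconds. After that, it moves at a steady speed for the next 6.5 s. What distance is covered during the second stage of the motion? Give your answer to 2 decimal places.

115.15 m

Phase 1 (accelerating): v₀ = 0 m/s, a = 3.6 m/s².
v = v₀ + at = 0 + (3.6)(10.5) = 37.8 m/s
Δx = v₀t + ½at² = 0·10.5 + 0.5·3.6·10.5² = 198 m

Phase 2 (decelerating): v₀ = 37.8 m/s, a = -2.8 m/s².
v = v₀ + at = 37.8 + (-2.8)(3.5) = 28.0 m/s
Δx = v₀t + ½at² = 37.8·3.5 + 0.5·-2.8·3.5² = 115 m
Distance in phase 2 = 115 m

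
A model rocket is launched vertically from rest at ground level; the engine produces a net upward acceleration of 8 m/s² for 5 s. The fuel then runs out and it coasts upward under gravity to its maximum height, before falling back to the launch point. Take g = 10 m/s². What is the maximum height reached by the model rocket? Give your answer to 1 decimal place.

180.0 m

Phase 1 (powered ascent): v₀ = 0 m/s, a = 8 m/s².
v = v₀ + at = 0 + (8)(5) = 40.0 m/s
Δx = v₀t + ½at² = 0·5 + 0.5·8·5² = 100 m

Phase 2 (coasting upward): v₀ = 40.0 m/s, a = -10 m/s².
v = v₀ + at → t = (0 − 40.0) / -10 = 4.00 s
v² = v₀² + 2aΔx → Δx = (0² − 40.0²)/(2·-10) = 80.0 m
Maximum height = 100 + 80.0 = 180 m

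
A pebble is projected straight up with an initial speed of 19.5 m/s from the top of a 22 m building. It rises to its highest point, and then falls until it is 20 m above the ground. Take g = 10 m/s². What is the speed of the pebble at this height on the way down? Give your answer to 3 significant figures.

Phase 1 (rising): v₀ = 19.5 m/s, a = -10 m/s².
v = v₀ + at → t = (0 − 19.5) / -10 = 1.95 s
v² = v₀² + 2aΔx → Δx = (0² − 19.5²)/(2·-10) = 19.0 m

Phase 2 (falling): v₀ = 0 m/s, a = -10 m/s².
Falls 21.0 m from rest: t = √(2·21.0/10) = 2.05 s; v = g·t = 20.5 m/s.
Final speed = 20.5 m/s

20.5 m/s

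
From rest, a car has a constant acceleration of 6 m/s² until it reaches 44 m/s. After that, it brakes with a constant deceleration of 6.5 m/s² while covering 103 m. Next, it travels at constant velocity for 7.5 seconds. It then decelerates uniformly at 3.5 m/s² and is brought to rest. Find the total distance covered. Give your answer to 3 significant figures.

533 m

Phase 1 (accelerating): v₀ = 0 m/s, a = 6 m/s².
v = v₀ + at → t = (44 − 0) / 6 = 7.33 s
v² = v₀² + 2aΔx → Δx = (44² − 0²)/(2·6) = 161 m

Phase 2 (decelerating): v₀ = 44.0 m/s, a = -6.5 m/s².
v² = v₀² + 2aΔx = 44.0² + 2·-6.5·103 = 597 → v = 24.4 m/s
t = (v − v₀)/a = (24.4 − 44.0)/-6.5 = 3.01 s

Phase 3 (constant speed): v₀ = 24.4 m/s, a = 0 m/s².
v = v₀ + at = 24.4 + (0)(7.5) = 24.4 m/s
Δx = v₀t + ½at² = 24.4·7.5 + 0.5·0·7.5² = 183 m

Phase 4 (decelerating): v₀ = 24.4 m/s, a = -3.5 m/s².
v = v₀ + at → t = (0 − 24.4) / -3.5 = 6.98 s
v² = v₀² + 2aΔx → Δx = (0² − 24.4²)/(2·-3.5) = 85.3 m
Total distance = 161 + 103 + 183 + 85.3 = 533 m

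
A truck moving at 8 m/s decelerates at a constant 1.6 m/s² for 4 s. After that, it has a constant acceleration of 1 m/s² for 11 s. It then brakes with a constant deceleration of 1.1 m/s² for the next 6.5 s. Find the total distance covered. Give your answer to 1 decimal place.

Phase 1 (decelerating): v₀ = 8.00 m/s, a = -1.6 m/s².
v = v₀ + at = 8.00 + (-1.6)(4) = 1.60 m/s
Δx = v₀t + ½at² = 8.00·4 + 0.5·-1.6·4² = 19.2 m

Phase 2 (accelerating): v₀ = 1.60 m/s, a = 1 m/s².
v = v₀ + at = 1.60 + (1)(11) = 12.6 m/s
Δx = v₀t + ½at² = 1.60·11 + 0.5·1·11² = 78.1 m

Phase 3 (decelerating): v₀ = 12.6 m/s, a = -1.1 m/s².
v = v₀ + at = 12.6 + (-1.1)(6.5) = 5.45 m/s
Δx = v₀t + ½at² = 12.6·6.5 + 0.5·-1.1·6.5² = 58.7 m
Total distance = 19.2 + 78.1 + 58.7 = 156 m

156.0 m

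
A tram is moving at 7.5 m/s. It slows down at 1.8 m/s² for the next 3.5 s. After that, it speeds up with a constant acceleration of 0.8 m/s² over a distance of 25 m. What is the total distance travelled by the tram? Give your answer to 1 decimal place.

Phase 1 (decelerating): v₀ = 7.50 m/s, a = -1.8 m/s².
v = v₀ + at = 7.50 + (-1.8)(3.5) = 1.20 m/s
Δx = v₀t + ½at² = 7.50·3.5 + 0.5·-1.8·3.5² = 15.2 m

Phase 2 (accelerating): v₀ = 1.20 m/s, a = 0.8 m/s².
v² = v₀² + 2aΔx = 1.20² + 2·0.8·25 = 41.4 → v = 6.44 m/s
t = (v − v₀)/a = (6.44 − 1.20)/0.8 = 6.55 s
Total distance = 15.2 + 25.0 = 40.2 m

40.2 m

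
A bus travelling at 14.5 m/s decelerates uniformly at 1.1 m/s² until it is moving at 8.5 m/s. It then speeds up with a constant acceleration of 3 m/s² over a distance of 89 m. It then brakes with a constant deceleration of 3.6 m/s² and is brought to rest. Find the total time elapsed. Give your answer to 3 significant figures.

Phase 1 (decelerating): v₀ = 14.5 m/s, a = -1.1 m/s².
v = v₀ + at → t = (8.5 − 14.5) / -1.1 = 5.45 s
v² = v₀² + 2aΔx → Δx = (8.5² − 14.5²)/(2·-1.1) = 62.7 m

Phase 2 (accelerating): v₀ = 8.50 m/s, a = 3 m/s².
v² = v₀² + 2aΔx = 8.50² + 2·3·89 = 606 → v = 24.6 m/s
t = (v − v₀)/a = (24.6 − 8.50)/3 = 5.37 s

Phase 3 (decelerating): v₀ = 24.6 m/s, a = -3.6 m/s².
v = v₀ + at → t = (0 − 24.6) / -3.6 = 6.84 s
v² = v₀² + 2aΔx → Δx = (0² − 24.6²)/(2·-3.6) = 84.2 m
Total time = 5.45 + 5.37 + 6.84 = 17.7 s

17.7 s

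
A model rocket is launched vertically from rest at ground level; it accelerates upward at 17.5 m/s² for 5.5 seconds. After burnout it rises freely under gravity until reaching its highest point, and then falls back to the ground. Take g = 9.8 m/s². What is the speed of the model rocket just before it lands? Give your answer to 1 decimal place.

120.2 m/s

Phase 1 (powered ascent): v₀ = 0 m/s, a = 17.5 m/s².
v = v₀ + at = 0 + (17.5)(5.5) = 96.2 m/s
Δx = v₀t + ½at² = 0·5.5 + 0.5·17.5·5.5² = 265 m

Phase 2 (coasting upward): v₀ = 96.2 m/s, a = -9.8 m/s².
v = v₀ + at → t = (0 − 96.2) / -9.8 = 9.82 s
v² = v₀² + 2aΔx → Δx = (0² − 96.2²)/(2·-9.8) = 473 m

Phase 3 (free fall): v₀ = 0 m/s, a = -9.8 m/s².
Falls 737 m from rest: t = √(2·737/9.8) = 12.3 s; v = g·t = 120 m/s.
Impact speed = 120 m/s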